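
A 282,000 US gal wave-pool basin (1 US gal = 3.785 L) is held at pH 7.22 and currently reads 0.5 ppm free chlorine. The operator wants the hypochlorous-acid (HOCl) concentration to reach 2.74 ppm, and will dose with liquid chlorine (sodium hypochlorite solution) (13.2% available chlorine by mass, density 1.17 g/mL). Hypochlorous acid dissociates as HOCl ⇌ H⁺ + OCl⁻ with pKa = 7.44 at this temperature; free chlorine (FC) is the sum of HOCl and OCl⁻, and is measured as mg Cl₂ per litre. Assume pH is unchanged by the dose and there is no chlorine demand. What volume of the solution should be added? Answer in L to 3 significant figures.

Volume: 282,000 US gal × 3.785 L/gal = 1,067,370 L.
[OCl⁻]/[HOCl] = 10^(pH − pKa) = 10^(7.22 − 7.44) = 0.6026; fraction as HOCl = 1/(1 + 0.6026) = 0.624.
Free chlorine required for 2.74 ppm HOCl: 2.74 / 0.624 = 4.391 ppm.
FC to add: 4.391 − 0.5 = 3.891 mg/L as Cl₂.
Cl₂ equivalent: 3.891 mg/L × 1,067,370 L = 4153 g.
Product at 13.2% available Cl: 4153 / 0.132 = 31,460 g.
Volume: 31,460 g ÷ 1.17 g/mL = 26,890 mL.

26.9 L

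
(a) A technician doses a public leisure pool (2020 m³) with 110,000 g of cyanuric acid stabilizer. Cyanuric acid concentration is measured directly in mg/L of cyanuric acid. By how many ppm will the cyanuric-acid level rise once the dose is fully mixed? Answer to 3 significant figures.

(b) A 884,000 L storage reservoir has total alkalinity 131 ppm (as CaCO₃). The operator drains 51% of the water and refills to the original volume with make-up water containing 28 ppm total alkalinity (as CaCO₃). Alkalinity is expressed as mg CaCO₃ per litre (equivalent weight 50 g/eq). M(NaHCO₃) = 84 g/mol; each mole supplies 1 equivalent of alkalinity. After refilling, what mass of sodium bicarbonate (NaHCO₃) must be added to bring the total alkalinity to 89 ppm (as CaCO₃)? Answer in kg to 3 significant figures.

(a) Volume: 2020 m³ = 2,020,000 L.
(a) Rise: 110,000 g / 2,020,000 L × 1000 = 54.46 mg/L.

(b) After draining 51% and refilling: 131 × 0.49 + 28 × 0.51 = 78.47 ppm.
(b) Deficit to target: 89 − 78.47 = 10.53 mg/L.
(b) As CaCO₃: 10.53 mg/L × 884,000 L = 9309 g; ÷ 50 g/eq ÷ 1 = 186.2 mol NaHCO₃.
(b) Mass: 186.2 × 84 = 15,640 g.

(a) 54.5 ppm; (b) 15.6 kg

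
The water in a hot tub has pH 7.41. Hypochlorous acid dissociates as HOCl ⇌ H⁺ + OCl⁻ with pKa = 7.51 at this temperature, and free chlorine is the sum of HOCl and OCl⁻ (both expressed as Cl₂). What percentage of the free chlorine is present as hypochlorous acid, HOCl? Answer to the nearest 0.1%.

55.7%

[OCl⁻]/[HOCl] = 10^(pH − pKa) = 10^(7.41 − 7.51) = 10^-0.10 = 0.7943.
Fraction as HOCl = 1 / (1 + 0.7943) = 0.5573.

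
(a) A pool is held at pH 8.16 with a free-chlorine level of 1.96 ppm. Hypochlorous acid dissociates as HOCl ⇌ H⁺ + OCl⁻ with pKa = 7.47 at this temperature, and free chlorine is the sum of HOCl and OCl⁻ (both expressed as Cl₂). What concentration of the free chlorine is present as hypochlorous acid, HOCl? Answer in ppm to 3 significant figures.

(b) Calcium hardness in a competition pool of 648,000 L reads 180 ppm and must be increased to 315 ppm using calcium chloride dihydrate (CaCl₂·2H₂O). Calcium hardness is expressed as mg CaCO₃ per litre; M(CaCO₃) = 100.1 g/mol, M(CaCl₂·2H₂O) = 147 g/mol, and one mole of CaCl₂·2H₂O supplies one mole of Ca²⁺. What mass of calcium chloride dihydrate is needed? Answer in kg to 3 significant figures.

(a) [OCl⁻]/[HOCl] = 10^(pH − pKa) = 10^(8.16 − 7.47) = 10^0.69 = 4.898.
(a) Fraction as HOCl = 1 / (1 + 4.898) = 0.1696.
(a) HOCl = 0.1696 × 1.96 ppm = 0.3323 ppm.

(b) Hardness to add: (315 − 180) = 135 mg/L as CaCO₃ × 648,000 L = 87,480 g as CaCO₃.
(b) Moles of Ca²⁺ (1 mol Ca²⁺ ≡ 1 mol CaCO₃): 87,480 / 100.1 g/mol = 873.9 mol.
(b) Mass of CaCl₂·2H₂O: 873.9 × 147 = 128,500 g.

(a) 0.332 ppm; (b) 128 kg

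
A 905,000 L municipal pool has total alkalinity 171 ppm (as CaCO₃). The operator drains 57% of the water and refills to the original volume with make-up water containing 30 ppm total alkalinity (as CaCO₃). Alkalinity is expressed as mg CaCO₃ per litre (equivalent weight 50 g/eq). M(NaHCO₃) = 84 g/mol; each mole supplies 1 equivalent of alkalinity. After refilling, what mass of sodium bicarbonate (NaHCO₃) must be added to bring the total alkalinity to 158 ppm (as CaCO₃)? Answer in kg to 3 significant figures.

After draining 57% and refilling: 171 × 0.43 + 30 × 0.57 = 90.63 ppm.
Deficit to target: 158 − 90.63 = 67.37 mg/L.
As CaCO₃: 67.37 mg/L × 905,000 L = 60,970 g; ÷ 50 g/eq ÷ 1 = 1219 mol NaHCO₃.
Mass: 1219 × 84 = 102,400 g.

102 kg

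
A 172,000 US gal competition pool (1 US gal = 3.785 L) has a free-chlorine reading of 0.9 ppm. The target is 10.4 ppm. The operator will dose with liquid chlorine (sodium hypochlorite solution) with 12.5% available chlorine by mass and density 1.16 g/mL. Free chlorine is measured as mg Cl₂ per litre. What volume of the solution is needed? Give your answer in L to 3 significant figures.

Volume: 172,000 US gal × 3.785 L/gal = 651,020 L.
Chlorine deficit: 10.4 − 0.9 = 9.5 ppm = 9.5 mg/L as Cl₂.
Cl₂ equivalent needed: 9.5 mg/L × 651,020 L = 6,185,000 mg = 6185 g.
Product at 12.5% available chlorine: 6185 / 0.125 = 49,480 g.
Volume at density 1.16 g/mL: 49,480 g ÷ 1.16 g/mL = 42,650 mL.

42.7 L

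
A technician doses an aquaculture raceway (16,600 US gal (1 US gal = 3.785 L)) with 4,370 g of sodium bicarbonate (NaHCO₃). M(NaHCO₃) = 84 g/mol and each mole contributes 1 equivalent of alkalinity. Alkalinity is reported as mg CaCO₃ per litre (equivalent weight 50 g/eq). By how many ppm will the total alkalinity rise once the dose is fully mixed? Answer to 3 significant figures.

Volume: 16,600 US gal × 3.785 L/gal = 62,831 L.
Moles of NaHCO₃: 4,370 g ÷ 84 g/mol = 52.02 mol → 52.02 eq of alkalinity.
As CaCO₃: 52.02 eq × 50 g/eq = 2601 g.
Rise: 2601 g / 62,831 L × 1000 = 41.4 mg/L.

41.4 ppm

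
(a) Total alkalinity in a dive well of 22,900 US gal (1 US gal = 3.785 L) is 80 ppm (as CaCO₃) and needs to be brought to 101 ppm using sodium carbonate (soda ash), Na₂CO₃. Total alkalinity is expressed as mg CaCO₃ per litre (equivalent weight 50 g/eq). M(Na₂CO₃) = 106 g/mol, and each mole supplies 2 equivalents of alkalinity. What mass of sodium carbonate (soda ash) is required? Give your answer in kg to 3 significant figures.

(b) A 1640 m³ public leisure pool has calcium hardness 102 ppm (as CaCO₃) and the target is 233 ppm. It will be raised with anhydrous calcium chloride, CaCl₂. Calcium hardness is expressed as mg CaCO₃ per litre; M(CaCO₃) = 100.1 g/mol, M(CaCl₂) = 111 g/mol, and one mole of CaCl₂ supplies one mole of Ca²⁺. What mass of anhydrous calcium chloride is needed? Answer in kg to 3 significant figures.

(a) 1.93 kg; (b) 238 kg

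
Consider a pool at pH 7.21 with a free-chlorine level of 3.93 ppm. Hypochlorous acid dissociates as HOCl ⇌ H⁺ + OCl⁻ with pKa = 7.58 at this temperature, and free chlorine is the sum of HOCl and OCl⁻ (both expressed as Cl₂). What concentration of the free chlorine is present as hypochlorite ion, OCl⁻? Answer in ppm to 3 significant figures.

1.18 ppm

[OCl⁻]/[HOCl] = 10^(pH − pKa) = 10^(7.21 − 7.58) = 10^-0.37 = 0.4266.
Fraction as HOCl = 1 / (1 + 0.4266) = 0.701.
OCl⁻ = (1 − 0.701) × 3.93 ppm = 1.175 ppm.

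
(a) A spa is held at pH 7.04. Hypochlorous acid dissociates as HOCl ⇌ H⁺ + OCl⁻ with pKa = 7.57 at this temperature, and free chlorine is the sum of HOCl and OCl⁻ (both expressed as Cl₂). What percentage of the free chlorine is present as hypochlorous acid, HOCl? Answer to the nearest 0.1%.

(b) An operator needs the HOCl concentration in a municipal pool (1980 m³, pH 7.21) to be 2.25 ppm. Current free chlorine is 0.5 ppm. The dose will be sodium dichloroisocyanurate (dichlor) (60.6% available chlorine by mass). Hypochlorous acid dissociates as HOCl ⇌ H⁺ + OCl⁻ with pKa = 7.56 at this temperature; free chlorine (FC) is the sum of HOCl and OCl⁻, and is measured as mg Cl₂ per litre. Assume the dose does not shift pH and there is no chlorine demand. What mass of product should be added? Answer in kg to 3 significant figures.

(a) 77.2%; (b) 9.00 kg

(a) [OCl⁻]/[HOCl] = 10^(pH − pKa) = 10^(7.04 − 7.57) = 10^-0.53 = 0.2951.
(a) Fraction as HOCl = 1 / (1 + 0.2951) = 0.7721.

(b) Volume: 1980 m³ = 1,980,000 L.
(b) [OCl⁻]/[HOCl] = 10^(pH − pKa) = 10^(7.21 − 7.56) = 0.4467; fraction as HOCl = 1/(1 + 0.4467) = 0.6912.
(b) Free chlorine required for 2.25 ppm HOCl: 2.25 / 0.6912 = 3.255 ppm.
(b) FC to add: 3.255 − 0.5 = 2.755 mg/L as Cl₂.
(b) Cl₂ equivalent: 2.755 mg/L × 1,980,000 L = 5455 g.
(b) Product at 60.6% available Cl: 5455 / 0.606 = 9002 g.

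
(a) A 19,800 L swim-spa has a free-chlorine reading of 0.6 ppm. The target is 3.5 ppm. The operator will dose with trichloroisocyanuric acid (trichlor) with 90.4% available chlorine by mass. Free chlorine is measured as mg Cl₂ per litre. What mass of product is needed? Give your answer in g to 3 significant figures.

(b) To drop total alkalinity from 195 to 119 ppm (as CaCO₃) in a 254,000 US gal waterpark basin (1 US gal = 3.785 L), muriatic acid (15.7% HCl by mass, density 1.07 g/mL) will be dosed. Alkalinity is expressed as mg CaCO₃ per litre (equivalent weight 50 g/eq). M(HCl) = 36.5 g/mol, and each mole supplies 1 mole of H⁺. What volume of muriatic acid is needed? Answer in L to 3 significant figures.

(a) 63.5 g; (b) 318 L

(a) Chlorine deficit: 3.5 − 0.6 = 2.9 ppm = 2.9 mg/L as Cl₂.
(a) Cl₂ equivalent needed: 2.9 mg/L × 19,800 L = 57,420 mg = 57.42 g.
(a) Product at 90.4% available chlorine: 57.42 / 0.904 = 63.52 g.

(b) Volume: 254,000 US gal × 3.785 L/gal = 961,390 L.
(b) Alkalinity to neutralize: (195 − 119) = 76 mg/L as CaCO₃ × 961,390 L = 73,070 g as CaCO₃.
(b) Equivalents of H⁺ required: 73,070 ÷ 50 g/eq = 1461 eq = 1461 mol HCl.
(b) Mass of HCl: 1461 × 36.5 = 53,340 g.
(b) Mass of 15.7% solution: 53,340 / 0.157 = 339,700 g.
(b) Volume: 339,700 g ÷ 1.07 g/mL = 317,500 mL.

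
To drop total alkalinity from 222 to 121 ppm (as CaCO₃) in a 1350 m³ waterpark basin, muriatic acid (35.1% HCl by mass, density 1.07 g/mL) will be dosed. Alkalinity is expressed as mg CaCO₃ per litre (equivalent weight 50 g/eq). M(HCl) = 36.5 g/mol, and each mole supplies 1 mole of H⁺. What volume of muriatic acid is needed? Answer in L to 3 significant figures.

265 L

Volume: 1350 m³ = 1,350,000 L.
Alkalinity to neutralize: (222 − 121) = 101 mg/L as CaCO₃ × 1,350,000 L = 136,400 g as CaCO₃.
Equivalents of H⁺ required: 136,400 ÷ 50 g/eq = 2727 eq = 2727 mol HCl.
Mass of HCl: 2727 × 36.5 = 99,540 g.
Mass of 35.1% solution: 99,540 / 0.351 = 283,600 g.
Volume: 283,600 g ÷ 1.07 g/mL = 265,000 mL.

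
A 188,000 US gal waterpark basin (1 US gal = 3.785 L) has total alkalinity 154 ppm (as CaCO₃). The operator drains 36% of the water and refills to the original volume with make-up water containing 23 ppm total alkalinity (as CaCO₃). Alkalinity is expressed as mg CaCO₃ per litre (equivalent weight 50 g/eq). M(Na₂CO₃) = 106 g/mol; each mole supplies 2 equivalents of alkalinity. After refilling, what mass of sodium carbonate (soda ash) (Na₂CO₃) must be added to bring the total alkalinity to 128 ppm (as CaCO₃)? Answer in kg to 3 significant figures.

16.0 kg

Volume: 188,000 US gal × 3.785 L/gal = 711,580 L.
After draining 36% and refilling: 154 × 0.64 + 23 × 0.36 = 106.84 ppm.
Deficit to target: 128 − 106.84 = 21.16 mg/L.
As CaCO₃: 21.16 mg/L × 711,580 L = 15,060 g; ÷ 50 g/eq ÷ 2 = 150.6 mol Na₂CO₃.
Mass: 150.6 × 106 = 15,960 g.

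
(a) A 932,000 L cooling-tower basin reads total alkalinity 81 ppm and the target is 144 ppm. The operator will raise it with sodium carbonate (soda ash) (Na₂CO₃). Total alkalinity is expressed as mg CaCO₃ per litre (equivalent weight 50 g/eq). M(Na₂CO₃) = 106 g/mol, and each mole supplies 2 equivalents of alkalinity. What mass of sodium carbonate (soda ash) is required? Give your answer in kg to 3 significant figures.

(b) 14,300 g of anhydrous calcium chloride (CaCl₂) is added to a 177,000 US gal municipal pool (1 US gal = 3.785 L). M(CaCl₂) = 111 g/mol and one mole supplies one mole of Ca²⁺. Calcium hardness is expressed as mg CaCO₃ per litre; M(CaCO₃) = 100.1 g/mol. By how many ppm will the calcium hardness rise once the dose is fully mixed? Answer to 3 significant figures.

(a) 62.2 kg; (b) 19.2 ppm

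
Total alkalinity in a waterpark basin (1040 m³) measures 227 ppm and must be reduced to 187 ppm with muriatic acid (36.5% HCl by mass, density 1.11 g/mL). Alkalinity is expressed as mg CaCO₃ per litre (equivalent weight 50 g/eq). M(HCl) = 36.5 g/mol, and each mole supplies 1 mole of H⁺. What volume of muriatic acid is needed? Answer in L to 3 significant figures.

75.0 L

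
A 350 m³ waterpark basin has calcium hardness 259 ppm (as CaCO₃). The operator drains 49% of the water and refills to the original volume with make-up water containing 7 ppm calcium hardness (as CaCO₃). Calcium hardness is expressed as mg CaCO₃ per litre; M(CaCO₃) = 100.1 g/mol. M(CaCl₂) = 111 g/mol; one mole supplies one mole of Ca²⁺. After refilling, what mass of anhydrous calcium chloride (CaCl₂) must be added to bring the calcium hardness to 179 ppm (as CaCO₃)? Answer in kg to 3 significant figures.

16.9 kg

Volume: 350 m³ = 350,000 L.
After draining 49% and refilling: 259 × 0.51 + 7 × 0.49 = 135.52 ppm.
Deficit to target: 179 − 135.52 = 43.48 mg/L.
As CaCO₃: 43.48 mg/L × 350,000 L = 15,220 g; ÷ 100.1 = 152 mol Ca²⁺.
Mass: 152 × 111 = 16,880 g.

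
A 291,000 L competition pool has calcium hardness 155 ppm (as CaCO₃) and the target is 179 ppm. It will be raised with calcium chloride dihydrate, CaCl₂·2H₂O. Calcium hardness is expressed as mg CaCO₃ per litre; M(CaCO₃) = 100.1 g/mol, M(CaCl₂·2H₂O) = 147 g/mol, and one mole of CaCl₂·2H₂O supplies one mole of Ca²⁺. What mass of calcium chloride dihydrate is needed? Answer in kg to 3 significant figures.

Hardness to add: (179 − 155) = 24 mg/L as CaCO₃ × 291,000 L = 6984 g as CaCO₃.
Moles of Ca²⁺ (1 mol Ca²⁺ ≡ 1 mol CaCO₃): 6984 / 100.1 g/mol = 69.77 mol.
Mass of CaCl₂·2H₂O: 69.77 × 147 = 10,260 g.

10.3 kg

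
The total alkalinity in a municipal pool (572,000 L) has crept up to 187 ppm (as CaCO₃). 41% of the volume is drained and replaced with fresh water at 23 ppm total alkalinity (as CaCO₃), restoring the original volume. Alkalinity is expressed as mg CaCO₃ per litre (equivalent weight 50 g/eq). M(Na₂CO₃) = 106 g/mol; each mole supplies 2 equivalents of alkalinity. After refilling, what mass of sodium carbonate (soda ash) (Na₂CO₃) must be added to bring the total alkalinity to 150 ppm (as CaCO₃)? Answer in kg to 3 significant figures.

18.3 kg

After draining 41% and refilling: 187 × 0.59 + 23 × 0.41 = 119.76 ppm.
Deficit to target: 150 − 119.76 = 30.24 mg/L.
As CaCO₃: 30.24 mg/L × 572,000 L = 17,300 g; ÷ 50 g/eq ÷ 2 = 173 mol Na₂CO₃.
Mass: 173 × 106 = 18,340 g.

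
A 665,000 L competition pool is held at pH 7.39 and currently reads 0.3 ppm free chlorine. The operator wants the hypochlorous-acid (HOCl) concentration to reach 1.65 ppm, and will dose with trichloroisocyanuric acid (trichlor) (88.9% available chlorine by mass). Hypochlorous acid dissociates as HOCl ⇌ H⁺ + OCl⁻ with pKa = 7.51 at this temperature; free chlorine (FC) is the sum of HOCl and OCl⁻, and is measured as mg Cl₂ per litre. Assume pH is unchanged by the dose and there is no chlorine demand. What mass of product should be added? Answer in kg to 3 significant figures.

[OCl⁻]/[HOCl] = 10^(pH − pKa) = 10^(7.39 − 7.51) = 0.7586; fraction as HOCl = 1/(1 + 0.7586) = 0.5686.
Free chlorine required for 1.65 ppm HOCl: 1.65 / 0.5686 = 2.902 ppm.
FC to add: 2.902 − 0.3 = 2.602 mg/L as Cl₂.
Cl₂ equivalent: 2.602 mg/L × 665,000 L = 1730 g.
Product at 88.9% available Cl: 1730 / 0.889 = 1946 g.

1.95 kg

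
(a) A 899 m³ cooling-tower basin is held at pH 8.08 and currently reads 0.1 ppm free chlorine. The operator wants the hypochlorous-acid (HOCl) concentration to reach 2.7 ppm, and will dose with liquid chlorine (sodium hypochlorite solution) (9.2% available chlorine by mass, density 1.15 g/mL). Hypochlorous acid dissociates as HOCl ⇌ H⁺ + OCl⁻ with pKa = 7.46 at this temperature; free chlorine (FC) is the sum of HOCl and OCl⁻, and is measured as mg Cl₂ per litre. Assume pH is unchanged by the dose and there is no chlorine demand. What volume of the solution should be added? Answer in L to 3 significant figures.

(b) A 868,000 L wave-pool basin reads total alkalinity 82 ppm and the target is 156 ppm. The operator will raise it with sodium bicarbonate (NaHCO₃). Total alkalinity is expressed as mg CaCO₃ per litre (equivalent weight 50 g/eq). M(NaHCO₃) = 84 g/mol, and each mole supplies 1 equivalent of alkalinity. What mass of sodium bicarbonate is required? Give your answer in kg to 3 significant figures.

(a) Volume: 899 m³ = 899,000 L.
(a) [OCl⁻]/[HOCl] = 10^(pH − pKa) = 10^(8.08 − 7.46) = 4.169; fraction as HOCl = 1/(1 + 4.169) = 0.1935.
(a) Free chlorine required for 2.7 ppm HOCl: 2.7 / 0.1935 = 13.96 ppm.
(a) FC to add: 13.96 − 0.1 = 13.86 mg/L as Cl₂.
(a) Cl₂ equivalent: 13.86 mg/L × 899,000 L = 12,460 g.
(a) Product at 9.2% available Cl: 12,460 / 0.092 = 135,400 g.
(a) Volume: 135,400 g ÷ 1.15 g/mL = 117,700 mL.

(b) Alkalinity to add: (156 − 82) = 74 mg/L as CaCO₃ × 868,000 L = 64,230 g as CaCO₃.
(b) Equivalents: 64,230 g ÷ 50 g/eq = 1285 eq.
(b) NaHCO₃ supplies 1 eq per mole → 1285 mol.
(b) Mass: 1285 mol × 84 g/mol = 107,900 g.

(a) 118 L; (b) 108 kg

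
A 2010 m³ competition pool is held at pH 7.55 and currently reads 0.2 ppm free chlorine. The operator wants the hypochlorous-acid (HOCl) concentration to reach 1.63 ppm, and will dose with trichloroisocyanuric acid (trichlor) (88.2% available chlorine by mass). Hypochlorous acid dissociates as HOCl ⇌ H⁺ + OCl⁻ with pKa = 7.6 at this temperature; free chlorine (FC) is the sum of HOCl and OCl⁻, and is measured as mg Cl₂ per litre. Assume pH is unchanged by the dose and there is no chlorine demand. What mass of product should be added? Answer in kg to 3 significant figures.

6.57 kg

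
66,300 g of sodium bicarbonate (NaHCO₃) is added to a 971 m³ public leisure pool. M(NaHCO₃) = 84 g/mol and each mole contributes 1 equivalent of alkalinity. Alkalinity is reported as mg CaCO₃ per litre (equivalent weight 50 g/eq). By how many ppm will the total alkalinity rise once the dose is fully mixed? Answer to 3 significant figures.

Volume: 971 m³ = 971,000 L.
Moles of NaHCO₃: 66,300 g ÷ 84 g/mol = 789.3 mol → 789.3 eq of alkalinity.
As CaCO₃: 789.3 eq × 50 g/eq = 39,460 g.
Rise: 39,460 g / 971,000 L × 1000 = 40.64 mg/L.

40.6 ppm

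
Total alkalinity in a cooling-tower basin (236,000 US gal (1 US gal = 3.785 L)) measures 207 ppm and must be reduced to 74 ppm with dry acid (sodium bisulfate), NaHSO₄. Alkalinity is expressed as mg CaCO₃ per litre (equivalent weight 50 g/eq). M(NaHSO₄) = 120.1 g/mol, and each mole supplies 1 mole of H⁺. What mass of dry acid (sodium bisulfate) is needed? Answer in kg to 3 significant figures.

Volume: 236,000 US gal × 3.785 L/gal = 893,260 L.
Alkalinity to neutralize: (207 − 74) = 133 mg/L as CaCO₃ × 893,260 L = 118,800 g as CaCO₃.
Equivalents of H⁺ required: 118,800 ÷ 50 g/eq = 2376 eq = 2376 mol NaHSO₄.
Mass of NaHSO₄: 2376 × 120.1 = 285,400 g.

285 kg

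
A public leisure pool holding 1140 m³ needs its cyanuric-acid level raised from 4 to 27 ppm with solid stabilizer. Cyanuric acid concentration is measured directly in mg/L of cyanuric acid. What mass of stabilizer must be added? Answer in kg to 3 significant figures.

26.2 kg

Volume: 1140 m³ = 1,140,000 L.
CYA to add: (27 − 4) = 23 mg/L × 1,140,000 L = 26,220 g cyanuric acid.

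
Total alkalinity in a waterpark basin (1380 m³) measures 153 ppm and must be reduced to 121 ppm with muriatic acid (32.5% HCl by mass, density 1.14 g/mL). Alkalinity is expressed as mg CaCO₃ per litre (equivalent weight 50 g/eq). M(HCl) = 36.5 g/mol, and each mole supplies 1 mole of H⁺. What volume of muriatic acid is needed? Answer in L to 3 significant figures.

87.0 L

Volume: 1380 m³ = 1,380,000 L.
Alkalinity to neutralize: (153 − 121) = 32 mg/L as CaCO₃ × 1,380,000 L = 44,160 g as CaCO₃.
Equivalents of H⁺ required: 44,160 ÷ 50 g/eq = 883.2 eq = 883.2 mol HCl.
Mass of HCl: 883.2 × 36.5 = 32,240 g.
Mass of 32.5% solution: 32,240 / 0.325 = 99,190 g.
Volume: 99,190 g ÷ 1.14 g/mL = 87,010 mL.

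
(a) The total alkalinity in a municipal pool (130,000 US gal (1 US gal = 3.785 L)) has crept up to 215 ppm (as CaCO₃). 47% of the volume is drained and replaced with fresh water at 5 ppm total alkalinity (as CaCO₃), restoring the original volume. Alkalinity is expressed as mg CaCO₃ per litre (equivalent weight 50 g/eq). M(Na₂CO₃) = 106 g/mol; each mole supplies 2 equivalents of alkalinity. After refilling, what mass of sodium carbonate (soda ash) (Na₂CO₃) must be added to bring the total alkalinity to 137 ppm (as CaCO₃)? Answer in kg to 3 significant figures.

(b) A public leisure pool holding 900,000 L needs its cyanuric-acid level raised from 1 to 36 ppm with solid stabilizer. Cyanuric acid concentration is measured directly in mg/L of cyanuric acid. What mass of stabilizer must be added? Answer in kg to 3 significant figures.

(a) 10.8 kg; (b) 31.5 kg

(a) Volume: 130,000 US gal × 3.785 L/gal = 492,050 L.
(a) After draining 47% and refilling: 215 × 0.53 + 5 × 0.47 = 116.3 ppm.
(a) Deficit to target: 137 − 116.3 = 20.7 mg/L.
(a) As CaCO₃: 20.7 mg/L × 492,050 L = 10,190 g; ÷ 50 g/eq ÷ 2 = 101.9 mol Na₂CO₃.
(a) Mass: 101.9 × 106 = 10,800 g.

(b) CYA to add: (36 − 1) = 35 mg/L × 900,000 L = 31,500 g cyanuric acid.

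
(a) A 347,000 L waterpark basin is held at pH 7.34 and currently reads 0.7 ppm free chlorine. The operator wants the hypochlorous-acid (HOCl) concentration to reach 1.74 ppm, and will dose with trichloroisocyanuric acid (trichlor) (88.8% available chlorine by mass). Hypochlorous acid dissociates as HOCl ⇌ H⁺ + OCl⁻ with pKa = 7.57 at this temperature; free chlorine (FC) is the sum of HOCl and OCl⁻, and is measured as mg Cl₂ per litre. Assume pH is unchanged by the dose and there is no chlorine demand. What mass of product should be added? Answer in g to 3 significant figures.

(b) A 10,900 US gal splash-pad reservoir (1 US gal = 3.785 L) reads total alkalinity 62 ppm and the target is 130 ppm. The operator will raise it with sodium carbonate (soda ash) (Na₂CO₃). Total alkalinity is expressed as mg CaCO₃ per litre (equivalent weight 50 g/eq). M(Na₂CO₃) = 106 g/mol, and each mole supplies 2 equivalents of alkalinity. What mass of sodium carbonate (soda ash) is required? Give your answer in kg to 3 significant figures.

(a) [OCl⁻]/[HOCl] = 10^(pH − pKa) = 10^(7.34 − 7.57) = 0.5888; fraction as HOCl = 1/(1 + 0.5888) = 0.6294.
(a) Free chlorine required for 1.74 ppm HOCl: 1.74 / 0.6294 = 2.765 ppm.
(a) FC to add: 2.765 − 0.7 = 2.065 mg/L as Cl₂.
(a) Cl₂ equivalent: 2.065 mg/L × 347,000 L = 716.4 g.
(a) Product at 88.8% available Cl: 716.4 / 0.888 = 806.8 g.

(b) Volume: 10,900 US gal × 3.785 L/gal = 41,256 L.
(b) Alkalinity to add: (130 − 62) = 68 mg/L as CaCO₃ × 41,256 L = 2805 g as CaCO₃.
(b) Equivalents: 2805 g ÷ 50 g/eq = 56.11 eq.
(b) Each mole of Na₂CO₃ supplies 2 eq, so 56.11 / 2 = 28.05 mol.
(b) Mass: 28.05 mol × 106 g/mol = 2974 g.

(a) 807 g; (b) 2.97 kg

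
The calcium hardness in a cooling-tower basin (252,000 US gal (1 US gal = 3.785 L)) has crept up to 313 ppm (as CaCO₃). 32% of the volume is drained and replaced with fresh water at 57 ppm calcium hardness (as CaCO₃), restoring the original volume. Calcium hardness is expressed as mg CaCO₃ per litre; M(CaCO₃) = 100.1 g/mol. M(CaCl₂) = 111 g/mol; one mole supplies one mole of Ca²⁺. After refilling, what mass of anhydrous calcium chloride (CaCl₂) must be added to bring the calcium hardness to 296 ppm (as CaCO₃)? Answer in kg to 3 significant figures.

Volume: 252,000 US gal × 3.785 L/gal = 953,820 L.
After draining 32% and refilling: 313 × 0.68 + 57 × 0.32 = 231.08 ppm.
Deficit to target: 296 − 231.08 = 64.92 mg/L.
As CaCO₃: 64.92 mg/L × 953,820 L = 61,920 g; ÷ 100.1 = 618.6 mol Ca²⁺.
Mass: 618.6 × 111 = 68,660 g.

68.7 kg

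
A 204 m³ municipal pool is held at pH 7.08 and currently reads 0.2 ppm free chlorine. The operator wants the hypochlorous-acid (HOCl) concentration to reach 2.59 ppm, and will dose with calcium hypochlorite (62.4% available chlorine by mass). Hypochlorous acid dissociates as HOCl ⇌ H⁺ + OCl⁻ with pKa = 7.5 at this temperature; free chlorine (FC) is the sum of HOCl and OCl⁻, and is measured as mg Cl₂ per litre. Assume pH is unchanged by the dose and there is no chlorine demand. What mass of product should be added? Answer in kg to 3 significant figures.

Volume: 204 m³ = 204,000 L.
[OCl⁻]/[HOCl] = 10^(pH − pKa) = 10^(7.08 − 7.5) = 0.3802; fraction as HOCl = 1/(1 + 0.3802) = 0.7245.
Free chlorine required for 2.59 ppm HOCl: 2.59 / 0.7245 = 3.575 ppm.
FC to add: 3.575 − 0.2 = 3.375 mg/L as Cl₂.
Cl₂ equivalent: 3.375 mg/L × 204,000 L = 688.4 g.
Product at 62.4% available Cl: 688.4 / 0.624 = 1103 g.

1.10 kg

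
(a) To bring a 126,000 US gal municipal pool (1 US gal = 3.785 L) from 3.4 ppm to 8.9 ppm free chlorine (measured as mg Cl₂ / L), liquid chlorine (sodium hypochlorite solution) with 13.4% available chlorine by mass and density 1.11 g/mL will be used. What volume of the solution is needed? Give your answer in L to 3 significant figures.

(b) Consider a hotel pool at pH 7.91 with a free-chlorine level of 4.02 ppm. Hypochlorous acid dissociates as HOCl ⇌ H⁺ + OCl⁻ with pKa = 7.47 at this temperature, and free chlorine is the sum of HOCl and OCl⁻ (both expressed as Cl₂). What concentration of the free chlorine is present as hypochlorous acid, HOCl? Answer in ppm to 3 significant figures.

(a) 17.6 L; (b) 1.07 ppm

(a) Volume: 126,000 US gal × 3.785 L/gal = 476,910 L.
(a) Chlorine deficit: 8.9 − 3.4 = 5.5 ppm = 5.5 mg/L as Cl₂.
(a) Cl₂ equivalent needed: 5.5 mg/L × 476,910 L = 2,623,000 mg = 2623 g.
(a) Product at 13.4% available chlorine: 2623 / 0.134 = 19,570 g.
(a) Volume at density 1.11 g/mL: 19,570 g ÷ 1.11 g/mL = 17,630 mL.

(b) [OCl⁻]/[HOCl] = 10^(pH − pKa) = 10^(7.91 − 7.47) = 10^0.44 = 2.754.
(b) Fraction as HOCl = 1 / (1 + 2.754) = 0.2664.
(b) HOCl = 0.2664 × 4.02 ppm = 1.071 ppm.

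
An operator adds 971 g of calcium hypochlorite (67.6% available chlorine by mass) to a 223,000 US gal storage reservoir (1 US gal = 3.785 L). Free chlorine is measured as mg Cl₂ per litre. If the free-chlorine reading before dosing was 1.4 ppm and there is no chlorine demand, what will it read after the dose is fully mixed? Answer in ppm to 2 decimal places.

Volume: 223,000 US gal × 3.785 L/gal = 844,055 L.
Available chlorine delivered: 971 g × 0.676 = 656.4 g as Cl₂.
Concentration rise: 656.4 g / 844,055 L = 0.7777 mg/L = 0.78 ppm.
Final FC: 1.4 + 0.78 = 2.18 ppm.

2.18 ppm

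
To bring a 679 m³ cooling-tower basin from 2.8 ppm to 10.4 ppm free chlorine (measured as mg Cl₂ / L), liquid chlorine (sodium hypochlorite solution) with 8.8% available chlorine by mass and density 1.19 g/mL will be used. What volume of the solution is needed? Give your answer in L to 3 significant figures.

Volume: 679 m³ = 679,000 L.
Chlorine deficit: 10.4 − 2.8 = 7.6 ppm = 7.6 mg/L as Cl₂.
Cl₂ equivalent needed: 7.6 mg/L × 679,000 L = 5,160,000 mg = 5160 g.
Product at 8.8% available chlorine: 5160 / 0.088 = 58,640 g.
Volume at density 1.19 g/mL: 58,640 g ÷ 1.19 g/mL = 49,280 mL.

49.3 L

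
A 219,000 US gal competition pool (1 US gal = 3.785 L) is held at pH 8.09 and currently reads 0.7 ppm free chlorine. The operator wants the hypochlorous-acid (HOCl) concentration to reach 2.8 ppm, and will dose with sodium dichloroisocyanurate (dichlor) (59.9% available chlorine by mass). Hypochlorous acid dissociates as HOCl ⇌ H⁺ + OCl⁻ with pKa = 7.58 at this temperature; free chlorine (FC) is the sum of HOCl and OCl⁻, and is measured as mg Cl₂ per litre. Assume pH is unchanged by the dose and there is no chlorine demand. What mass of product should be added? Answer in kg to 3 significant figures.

15.4 kg

Volume: 219,000 US gal × 3.785 L/gal = 828,915 L.
[OCl⁻]/[HOCl] = 10^(pH − pKa) = 10^(8.09 − 7.58) = 3.236; fraction as HOCl = 1/(1 + 3.236) = 0.2361.
Free chlorine required for 2.8 ppm HOCl: 2.8 / 0.2361 = 11.86 ppm.
FC to add: 11.86 − 0.7 = 11.16 mg/L as Cl₂.
Cl₂ equivalent: 11.16 mg/L × 828,915 L = 9251 g.
Product at 59.9% available Cl: 9251 / 0.599 = 15,440 g.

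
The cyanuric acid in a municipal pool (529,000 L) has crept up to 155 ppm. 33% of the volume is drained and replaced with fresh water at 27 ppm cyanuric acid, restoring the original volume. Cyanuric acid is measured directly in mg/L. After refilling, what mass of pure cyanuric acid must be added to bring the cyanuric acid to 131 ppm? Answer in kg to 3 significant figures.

9.65 kg

After draining 33% and refilling: 155 × 0.67 + 27 × 0.33 = 112.76 ppm.
Deficit to target: 131 − 112.76 = 18.24 mg/L.
Mass: 18.24 mg/L × 529,000 L = 9649 g cyanuric acid.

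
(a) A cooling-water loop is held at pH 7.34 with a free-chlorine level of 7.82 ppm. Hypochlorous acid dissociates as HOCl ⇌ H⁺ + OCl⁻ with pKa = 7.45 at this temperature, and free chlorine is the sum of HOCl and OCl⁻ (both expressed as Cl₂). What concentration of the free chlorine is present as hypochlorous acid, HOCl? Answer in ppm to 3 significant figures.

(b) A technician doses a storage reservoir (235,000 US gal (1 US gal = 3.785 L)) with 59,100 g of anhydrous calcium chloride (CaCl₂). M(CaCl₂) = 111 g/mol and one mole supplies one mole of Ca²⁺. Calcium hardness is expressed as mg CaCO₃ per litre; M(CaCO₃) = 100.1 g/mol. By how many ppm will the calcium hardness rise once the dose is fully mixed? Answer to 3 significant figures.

(a) 4.40 ppm; (b) 59.9 ppm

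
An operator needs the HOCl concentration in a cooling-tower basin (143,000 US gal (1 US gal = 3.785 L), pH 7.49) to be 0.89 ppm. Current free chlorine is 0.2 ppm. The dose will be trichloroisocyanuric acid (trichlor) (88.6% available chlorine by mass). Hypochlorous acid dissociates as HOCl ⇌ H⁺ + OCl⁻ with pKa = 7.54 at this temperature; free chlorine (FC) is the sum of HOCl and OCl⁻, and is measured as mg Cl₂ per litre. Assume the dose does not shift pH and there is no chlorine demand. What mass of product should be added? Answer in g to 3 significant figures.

906 g

Volume: 143,000 US gal × 3.785 L/gal = 541,255 L.
[OCl⁻]/[HOCl] = 10^(pH − pKa) = 10^(7.49 − 7.54) = 0.8913; fraction as HOCl = 1/(1 + 0.8913) = 0.5288.
Free chlorine required for 0.89 ppm HOCl: 0.89 / 0.5288 = 1.683 ppm.
FC to add: 1.683 − 0.2 = 1.483 mg/L as Cl₂.
Cl₂ equivalent: 1.483 mg/L × 541,255 L = 802.8 g.
Product at 88.6% available Cl: 802.8 / 0.886 = 906.1 g.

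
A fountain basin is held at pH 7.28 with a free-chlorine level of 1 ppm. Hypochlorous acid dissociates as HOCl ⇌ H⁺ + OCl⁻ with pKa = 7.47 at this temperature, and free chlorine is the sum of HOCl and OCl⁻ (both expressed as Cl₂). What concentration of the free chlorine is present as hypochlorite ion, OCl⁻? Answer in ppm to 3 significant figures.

0.392 ppm

[OCl⁻]/[HOCl] = 10^(pH − pKa) = 10^(7.28 − 7.47) = 10^-0.19 = 0.6457.
Fraction as HOCl = 1 / (1 + 0.6457) = 0.6077.
OCl⁻ = (1 − 0.6077) × 1 ppm = 0.3923 ppm.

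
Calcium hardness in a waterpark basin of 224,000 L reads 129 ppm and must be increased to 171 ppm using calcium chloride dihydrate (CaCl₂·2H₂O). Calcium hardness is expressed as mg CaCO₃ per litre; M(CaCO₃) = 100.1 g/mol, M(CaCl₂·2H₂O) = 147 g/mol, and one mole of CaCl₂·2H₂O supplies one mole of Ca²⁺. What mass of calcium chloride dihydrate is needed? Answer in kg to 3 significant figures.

Hardness to add: (171 − 129) = 42 mg/L as CaCO₃ × 224,000 L = 9408 g as CaCO₃.
Moles of Ca²⁺ (1 mol Ca²⁺ ≡ 1 mol CaCO₃): 9408 / 100.1 g/mol = 93.99 mol.
Mass of CaCl₂·2H₂O: 93.99 × 147 = 13,820 g.

13.8 kg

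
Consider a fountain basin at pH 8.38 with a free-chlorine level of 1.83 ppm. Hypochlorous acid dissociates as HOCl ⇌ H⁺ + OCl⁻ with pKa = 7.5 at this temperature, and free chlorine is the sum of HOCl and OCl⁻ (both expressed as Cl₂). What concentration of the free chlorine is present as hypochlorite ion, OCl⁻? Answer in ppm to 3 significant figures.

1.62 ppm

[OCl⁻]/[HOCl] = 10^(pH − pKa) = 10^(8.38 − 7.5) = 10^0.88 = 7.586.
Fraction as HOCl = 1 / (1 + 7.586) = 0.1165.
OCl⁻ = (1 − 0.1165) × 1.83 ppm = 1.617 ppm.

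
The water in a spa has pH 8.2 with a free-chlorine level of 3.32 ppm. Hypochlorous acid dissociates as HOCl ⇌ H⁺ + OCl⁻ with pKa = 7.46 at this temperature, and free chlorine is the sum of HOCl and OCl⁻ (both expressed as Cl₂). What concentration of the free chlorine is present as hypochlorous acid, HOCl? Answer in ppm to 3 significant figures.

0.511 ppm

[OCl⁻]/[HOCl] = 10^(pH − pKa) = 10^(8.2 − 7.46) = 10^0.74 = 5.495.
Fraction as HOCl = 1 / (1 + 5.495) = 0.154.
HOCl = 0.154 × 3.32 ppm = 0.5111 ppm.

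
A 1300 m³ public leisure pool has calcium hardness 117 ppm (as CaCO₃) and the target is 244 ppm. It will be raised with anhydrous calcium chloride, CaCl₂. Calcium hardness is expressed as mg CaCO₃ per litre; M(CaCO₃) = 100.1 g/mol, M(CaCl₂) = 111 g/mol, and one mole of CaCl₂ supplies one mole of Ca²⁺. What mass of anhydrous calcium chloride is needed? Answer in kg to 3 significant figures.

183 kg

Volume: 1300 m³ = 1,300,000 L.
Hardness to add: (244 − 117) = 127 mg/L as CaCO₃ × 1,300,000 L = 165,100 g as CaCO₃.
Moles of Ca²⁺ (1 mol Ca²⁺ ≡ 1 mol CaCO₃): 165,100 / 100.1 g/mol = 1649 mol.
Mass of CaCl₂: 1649 × 111 = 183,100 g.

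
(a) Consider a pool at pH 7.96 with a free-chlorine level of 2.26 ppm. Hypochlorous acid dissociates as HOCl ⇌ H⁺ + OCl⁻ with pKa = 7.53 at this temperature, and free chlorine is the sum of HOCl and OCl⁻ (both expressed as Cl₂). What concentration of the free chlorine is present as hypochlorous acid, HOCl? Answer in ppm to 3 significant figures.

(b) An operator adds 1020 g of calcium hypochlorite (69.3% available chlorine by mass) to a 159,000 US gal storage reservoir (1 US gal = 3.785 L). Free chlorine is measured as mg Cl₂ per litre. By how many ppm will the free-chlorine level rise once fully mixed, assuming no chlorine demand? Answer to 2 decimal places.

(a) [OCl⁻]/[HOCl] = 10^(pH − pKa) = 10^(7.96 − 7.53) = 10^0.43 = 2.692.
(a) Fraction as HOCl = 1 / (1 + 2.692) = 0.2709.
(a) HOCl = 0.2709 × 2.26 ppm = 0.6122 ppm.

(b) Volume: 159,000 US gal × 3.785 L/gal = 601,815 L.
(b) Available chlorine delivered: 1020 g × 0.693 = 706.9 g as Cl₂.
(b) Concentration rise: 706.9 g / 601,815 L = 1.175 mg/L = 1.17 ppm.

(a) 0.612 ppm; (b) 1.17 ppm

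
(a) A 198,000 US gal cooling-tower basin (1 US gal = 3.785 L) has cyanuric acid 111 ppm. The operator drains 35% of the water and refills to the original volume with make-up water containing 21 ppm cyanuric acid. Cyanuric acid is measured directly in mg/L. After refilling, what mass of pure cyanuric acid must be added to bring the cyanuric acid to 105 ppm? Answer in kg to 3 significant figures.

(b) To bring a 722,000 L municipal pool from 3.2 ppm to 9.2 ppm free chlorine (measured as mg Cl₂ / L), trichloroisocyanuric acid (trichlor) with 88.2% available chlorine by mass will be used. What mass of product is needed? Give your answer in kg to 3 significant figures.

(a) 19.1 kg; (b) 4.91 kg

(a) Volume: 198,000 US gal × 3.785 L/gal = 749,430 L.
(a) After draining 35% and refilling: 111 × 0.65 + 21 × 0.35 = 79.5 ppm.
(a) Deficit to target: 105 − 79.5 = 25.5 mg/L.
(a) Mass: 25.5 mg/L × 749,430 L = 19,110 g cyanuric acid.

(b) Chlorine deficit: 9.2 − 3.2 = 6 ppm = 6 mg/L as Cl₂.
(b) Cl₂ equivalent needed: 6 mg/L × 722,000 L = 4,332,000 mg = 4332 g.
(b) Product at 88.2% available chlorine: 4332 / 0.882 = 4912 g.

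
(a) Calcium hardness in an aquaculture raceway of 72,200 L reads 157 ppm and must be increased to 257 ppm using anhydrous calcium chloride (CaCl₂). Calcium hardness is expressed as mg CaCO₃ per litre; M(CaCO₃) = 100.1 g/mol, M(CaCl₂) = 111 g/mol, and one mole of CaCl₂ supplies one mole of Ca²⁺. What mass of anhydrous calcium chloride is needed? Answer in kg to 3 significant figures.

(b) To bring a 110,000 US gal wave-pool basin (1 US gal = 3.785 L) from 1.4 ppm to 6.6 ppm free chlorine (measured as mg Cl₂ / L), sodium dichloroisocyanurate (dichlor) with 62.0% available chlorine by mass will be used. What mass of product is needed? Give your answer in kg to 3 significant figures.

(a) Hardness to add: (257 − 157) = 100 mg/L as CaCO₃ × 72,200 L = 7220 g as CaCO₃.
(a) Moles of Ca²⁺ (1 mol Ca²⁺ ≡ 1 mol CaCO₃): 7220 / 100.1 g/mol = 72.13 mol.
(a) Mass of CaCl₂: 72.13 × 111 = 8006 g.

(b) Volume: 110,000 US gal × 3.785 L/gal = 416,350 L.
(b) Chlorine deficit: 6.6 − 1.4 = 5.2 ppm = 5.2 mg/L as Cl₂.
(b) Cl₂ equivalent needed: 5.2 mg/L × 416,350 L = 2,165,000 mg = 2165 g.
(b) Product at 62.0% available chlorine: 2165 / 0.62 = 3492 g.

(a) 8.01 kg; (b) 3.49 kg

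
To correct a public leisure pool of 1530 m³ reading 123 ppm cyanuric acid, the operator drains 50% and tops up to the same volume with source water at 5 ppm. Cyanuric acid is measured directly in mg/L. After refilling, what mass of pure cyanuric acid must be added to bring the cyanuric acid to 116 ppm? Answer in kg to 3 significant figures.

79.6 kg

Volume: 1530 m³ = 1,530,000 L.
After draining 50% and refilling: 123 × 0.50 + 5 × 0.50 = 64 ppm.
Deficit to target: 116 − 64 = 52 mg/L.
Mass: 52 mg/L × 1,530,000 L = 79,560 g cyanuric acid.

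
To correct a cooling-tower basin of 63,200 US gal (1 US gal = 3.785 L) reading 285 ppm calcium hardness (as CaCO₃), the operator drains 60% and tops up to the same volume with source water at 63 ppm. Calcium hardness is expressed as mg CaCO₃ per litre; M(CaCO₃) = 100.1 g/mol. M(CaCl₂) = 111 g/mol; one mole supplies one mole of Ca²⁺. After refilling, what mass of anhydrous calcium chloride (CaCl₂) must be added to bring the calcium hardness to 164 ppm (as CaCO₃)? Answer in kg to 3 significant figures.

Volume: 63,200 US gal × 3.785 L/gal = 239,212 L.
After draining 60% and refilling: 285 × 0.40 + 63 × 0.60 = 151.8 ppm.
Deficit to target: 164 − 151.8 = 12.2 mg/L.
As CaCO₃: 12.2 mg/L × 239,212 L = 2918 g; ÷ 100.1 = 29.15 mol Ca²⁺.
Mass: 29.15 × 111 = 3236 g.

3.24 kg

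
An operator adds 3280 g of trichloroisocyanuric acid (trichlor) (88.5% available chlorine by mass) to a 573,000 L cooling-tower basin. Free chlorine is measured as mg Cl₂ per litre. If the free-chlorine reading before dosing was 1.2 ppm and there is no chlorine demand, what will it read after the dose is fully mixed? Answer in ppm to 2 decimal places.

6.27 ppm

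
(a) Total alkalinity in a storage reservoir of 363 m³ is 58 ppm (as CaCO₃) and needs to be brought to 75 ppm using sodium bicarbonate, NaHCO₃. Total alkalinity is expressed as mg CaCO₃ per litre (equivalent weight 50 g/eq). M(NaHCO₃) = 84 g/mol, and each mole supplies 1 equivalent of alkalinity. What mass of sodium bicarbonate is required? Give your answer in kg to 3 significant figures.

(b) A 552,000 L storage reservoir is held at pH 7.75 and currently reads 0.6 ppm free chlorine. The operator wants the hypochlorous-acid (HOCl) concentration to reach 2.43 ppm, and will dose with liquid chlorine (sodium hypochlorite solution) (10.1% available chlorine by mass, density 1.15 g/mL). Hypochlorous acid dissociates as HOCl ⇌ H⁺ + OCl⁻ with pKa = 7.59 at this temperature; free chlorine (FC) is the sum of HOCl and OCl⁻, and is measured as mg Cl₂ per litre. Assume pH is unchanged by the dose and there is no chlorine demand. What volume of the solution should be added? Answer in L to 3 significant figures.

(a) 10.4 kg; (b) 25.4 L

(a) Volume: 363 m³ = 363,000 L.
(a) Alkalinity to add: (75 − 58) = 17 mg/L as CaCO₃ × 363,000 L = 6171 g as CaCO₃.
(a) Equivalents: 6171 g ÷ 50 g/eq = 123.4 eq.
(a) NaHCO₃ supplies 1 eq per mole → 123.4 mol.
(a) Mass: 123.4 mol × 84 g/mol = 10,370 g.

(b) [OCl⁻]/[HOCl] = 10^(pH − pKa) = 10^(7.75 − 7.59) = 1.445; fraction as HOCl = 1/(1 + 1.445) = 0.4089.
(b) Free chlorine required for 2.43 ppm HOCl: 2.43 / 0.4089 = 5.942 ppm.
(b) FC to add: 5.942 − 0.6 = 5.342 mg/L as Cl₂.
(b) Cl₂ equivalent: 5.342 mg/L × 552,000 L = 2949 g.
(b) Product at 10.1% available Cl: 2949 / 0.101 = 29,200 g.
(b) Volume: 29,200 g ÷ 1.15 g/mL = 25,390 mL.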